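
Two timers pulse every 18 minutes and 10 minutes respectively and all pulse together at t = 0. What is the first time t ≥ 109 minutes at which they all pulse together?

Joint pulses occur at multiples of LCM(18, 10).
18 = 2 × 3^2
10 = 2 × 5
LCM(18, 10) = 2 × 3^2 × 5 = 90.
Smallest multiple of 90 that is ≥ 109: ⌈109/90⌉ × 90 = 2 × 90 = 180.

180 minutes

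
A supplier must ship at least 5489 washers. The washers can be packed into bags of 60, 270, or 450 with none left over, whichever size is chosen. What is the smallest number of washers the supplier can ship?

8100

The number of washers must be a common multiple of 60, 270, and 450, so a multiple of their LCM.
60 = 2^2 × 3 × 5
270 = 2 × 3^3 × 5
450 = 2 × 3^2 × 5^2
LCM(60, 270, 450) = 2^2 × 3^3 × 5^2 = 2700.
Smallest multiple of 2700 that is ≥ 5489: ⌈5489/2700⌉ × 2700 = 3 × 2700 = 8100.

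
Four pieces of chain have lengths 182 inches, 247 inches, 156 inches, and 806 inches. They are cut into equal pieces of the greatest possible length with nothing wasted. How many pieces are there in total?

Piece length = gcd(182, 247, 156, 806).
182 = 2 × 7 × 13
247 = 13 × 19
156 = 2^2 × 3 × 13
806 = 2 × 13 × 31
gcd(182, 247, 156, 806) = 13.
Total pieces = 182/13 + 247/13 + 156/13 + 806/13 = 14 + 19 + 12 + 62 = 107.

107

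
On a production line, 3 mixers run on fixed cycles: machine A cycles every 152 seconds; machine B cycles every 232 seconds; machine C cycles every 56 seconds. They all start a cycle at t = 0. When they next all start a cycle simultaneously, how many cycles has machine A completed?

203 cycles

The first common completion time is the LCM of the periods.
152 = 2^3 × 19
232 = 2^3 × 29
56 = 2^3 × 7
LCM(152, 232, 56) = 2^3 × 7 × 19 × 29 = 30856.
Cycles for period 152: 30856 / 152 = 203.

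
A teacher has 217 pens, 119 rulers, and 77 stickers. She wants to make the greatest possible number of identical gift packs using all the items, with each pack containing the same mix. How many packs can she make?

7 packs

The pack count must divide each quantity, so the greatest is gcd(217, 119, 77).
217 = 7 × 31
119 = 7 × 17
77 = 7 × 11
gcd(217, 119, 77) = 7.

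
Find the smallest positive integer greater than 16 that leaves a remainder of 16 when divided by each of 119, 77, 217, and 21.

N − 16 must be a common multiple of 119, 77, 217, and 21.
119 = 7 × 17
77 = 7 × 11
217 = 7 × 31
21 = 3 × 7
LCM(119, 77, 217, 21) = 3 × 7 × 11 × 17 × 31 = 121737.
Smallest N > 16 is LCM + 16 = 121737 + 16 = 121753.

121753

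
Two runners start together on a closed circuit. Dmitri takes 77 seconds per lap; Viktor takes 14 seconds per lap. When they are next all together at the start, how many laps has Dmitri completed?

All finish a whole number of cycles simultaneously at t = LCM of the periods.
77 = 7 × 11
14 = 2 × 7
LCM(77, 14) = 2 × 7 × 11 = 154.
Laps for period 77: 154 / 77 = 2.

2 laps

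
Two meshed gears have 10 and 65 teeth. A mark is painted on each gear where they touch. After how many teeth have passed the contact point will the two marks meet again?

The first simultaneous occurrence is after LCM of the individual periods.
10 = 2 × 5
65 = 5 × 13
LCM(10, 65) = 2 × 5 × 13 = 130.

130 teeth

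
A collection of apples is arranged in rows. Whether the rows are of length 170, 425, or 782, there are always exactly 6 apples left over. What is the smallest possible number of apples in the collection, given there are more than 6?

19556

N − 6 must be a common multiple of 170, 425, and 782.
170 = 2 × 5 × 17
425 = 5^2 × 17
782 = 2 × 17 × 23
LCM(170, 425, 782) = 2 × 5^2 × 17 × 23 = 19550.
Smallest N > 6 is LCM + 6 = 19550 + 6 = 19556.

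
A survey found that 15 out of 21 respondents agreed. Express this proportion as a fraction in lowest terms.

15 = 3 × 5
21 = 3 × 7
gcd(15, 21) = 3.
Divide numerator and denominator by 3: 15/21 = 5/7.

5/7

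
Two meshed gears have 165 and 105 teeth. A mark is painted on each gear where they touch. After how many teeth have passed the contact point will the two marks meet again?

They coincide at every common multiple of the periods; the first is the LCM.
165 = 3 × 5 × 11
105 = 3 × 5 × 7
LCM(165, 105) = 3 × 5 × 7 × 11 = 1155.

1155 teeth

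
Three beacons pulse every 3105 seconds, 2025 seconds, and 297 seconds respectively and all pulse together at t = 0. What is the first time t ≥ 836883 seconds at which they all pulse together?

Joint pulses occur at multiples of LCM(3105, 2025, 297).
3105 = 3^3 × 5 × 23
2025 = 3^4 × 5^2
297 = 3^3 × 11
LCM(3105, 2025, 297) = 3^4 × 5^2 × 11 × 23 = 512325.
Smallest multiple of 512325 that is ≥ 836883: ⌈836883/512325⌉ × 512325 = 2 × 512325 = 1024650.

1024650 seconds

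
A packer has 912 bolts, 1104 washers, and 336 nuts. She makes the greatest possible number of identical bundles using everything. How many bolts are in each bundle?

19

Number of bundles = gcd(912, 1104, 336).
912 = 2^4 × 3 × 19
1104 = 2^4 × 3 × 23
336 = 2^4 × 3 × 7
gcd(912, 1104, 336) = 2^4 × 3 = 48.
bolts per bundle = 912 / 48 = 19.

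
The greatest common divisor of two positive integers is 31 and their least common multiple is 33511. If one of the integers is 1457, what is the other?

713

For two integers, gcd × lcm = product, so the other is (31 × 33511) / 1457 = 1038841 / 1457 = 713.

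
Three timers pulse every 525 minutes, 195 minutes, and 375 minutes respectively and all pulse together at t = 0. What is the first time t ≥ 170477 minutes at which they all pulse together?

Joint pulses occur at multiples of LCM(525, 195, 375).
525 = 3 × 5^2 × 7
195 = 3 × 5 × 13
375 = 3 × 5^3
LCM(525, 195, 375) = 3 × 5^3 × 7 × 13 = 34125.
Smallest multiple of 34125 that is ≥ 170477: ⌈170477/34125⌉ × 34125 = 5 × 34125 = 170625.

170625 minutes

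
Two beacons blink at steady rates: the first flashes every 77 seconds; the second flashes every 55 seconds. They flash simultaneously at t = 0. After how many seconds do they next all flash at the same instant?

385 seconds

They coincide at every common multiple of the periods; the first is the LCM.
77 = 7 × 11
55 = 5 × 11
LCM(77, 55) = 5 × 7 × 11 = 385.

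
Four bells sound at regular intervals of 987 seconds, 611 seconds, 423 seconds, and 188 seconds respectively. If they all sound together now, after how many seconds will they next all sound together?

153972 seconds

They coincide at every common multiple of the periods; the first is the LCM.
987 = 3 × 7 × 47
611 = 13 × 47
423 = 3^2 × 47
188 = 2^2 × 47
LCM(987, 611, 423, 188) = 2^2 × 3^2 × 7 × 13 × 47 = 153972.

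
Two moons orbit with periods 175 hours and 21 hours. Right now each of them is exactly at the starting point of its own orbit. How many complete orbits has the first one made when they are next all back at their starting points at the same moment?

They are all back at their starting positions together after one LCM of the periods.
175 = 5^2 × 7
21 = 3 × 7
LCM(175, 21) = 3 × 5^2 × 7 = 525.
Orbits for period 175: 525 / 175 = 3.

3 orbits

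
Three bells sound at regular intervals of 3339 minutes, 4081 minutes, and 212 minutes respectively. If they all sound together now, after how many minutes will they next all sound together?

146916 minutes

They coincide at every common multiple of the periods; the first is the LCM.
3339 = 3^2 × 7 × 53
4081 = 7 × 11 × 53
212 = 2^2 × 53
LCM(3339, 4081, 212) = 2^2 × 3^2 × 7 × 11 × 53 = 146916.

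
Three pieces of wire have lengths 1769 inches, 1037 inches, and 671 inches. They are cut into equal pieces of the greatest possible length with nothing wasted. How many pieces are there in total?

57

Piece length = gcd(1769, 1037, 671).
1769 = 29 × 61
1037 = 17 × 61
671 = 11 × 61
gcd(1769, 1037, 671) = 61.
Total pieces = 1769/61 + 1037/61 + 671/61 = 29 + 17 + 11 = 57.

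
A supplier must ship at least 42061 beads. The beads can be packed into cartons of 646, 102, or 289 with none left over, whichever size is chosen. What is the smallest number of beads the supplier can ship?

65892

The number of beads must be a common multiple of 646, 102, and 289, so a multiple of their LCM.
646 = 2 × 17 × 19
102 = 2 × 3 × 17
289 = 17^2
LCM(646, 102, 289) = 2 × 3 × 17^2 × 19 = 32946.
Smallest multiple of 32946 that is ≥ 42061: ⌈42061/32946⌉ × 32946 = 2 × 32946 = 65892.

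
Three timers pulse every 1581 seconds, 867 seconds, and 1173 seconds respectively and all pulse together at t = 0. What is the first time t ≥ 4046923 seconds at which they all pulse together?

4327197 seconds

Joint pulses occur at multiples of LCM(1581, 867, 1173).
1581 = 3 × 17 × 31
867 = 3 × 17^2
1173 = 3 × 17 × 23
LCM(1581, 867, 1173) = 3 × 17^2 × 23 × 31 = 618171.
Smallest multiple of 618171 that is ≥ 4046923: ⌈4046923/618171⌉ × 618171 = 7 × 618171 = 4327197.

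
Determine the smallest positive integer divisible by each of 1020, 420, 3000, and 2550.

1020 = 2^2 × 3 × 5 × 17
420 = 2^2 × 3 × 5 × 7
3000 = 2^3 × 3 × 5^3
2550 = 2 × 3 × 5^2 × 17
LCM(1020, 420, 3000, 2550) = 2^3 × 3 × 5^3 × 7 × 17 = 357000.

357000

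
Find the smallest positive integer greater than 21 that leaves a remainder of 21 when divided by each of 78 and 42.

567

N − 21 must be a common multiple of 78 and 42.
78 = 2 × 3 × 13
42 = 2 × 3 × 7
LCM(78, 42) = 2 × 3 × 7 × 13 = 546.
Smallest N > 21 is LCM + 21 = 546 + 21 = 567.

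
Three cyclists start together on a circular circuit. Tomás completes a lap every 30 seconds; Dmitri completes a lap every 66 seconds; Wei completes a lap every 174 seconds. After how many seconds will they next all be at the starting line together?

They coincide at every common multiple of the periods; the first is the LCM.
30 = 2 × 3 × 5
66 = 2 × 3 × 11
174 = 2 × 3 × 29
LCM(30, 66, 174) = 2 × 3 × 5 × 11 × 29 = 9570.

9570 seconds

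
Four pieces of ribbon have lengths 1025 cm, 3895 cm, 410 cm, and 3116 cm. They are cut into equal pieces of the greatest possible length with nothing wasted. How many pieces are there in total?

206

Piece length = gcd(1025, 3895, 410, 3116).
1025 = 5^2 × 41
3895 = 5 × 19 × 41
410 = 2 × 5 × 41
3116 = 2^2 × 19 × 41
gcd(1025, 3895, 410, 3116) = 41.
Total pieces = 1025/41 + 3895/41 + 410/41 + 3116/41 = 25 + 95 + 10 + 76 = 206.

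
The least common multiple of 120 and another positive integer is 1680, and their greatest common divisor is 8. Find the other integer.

112

gcd × lcm = product of the two integers, so the other integer is (8 × 1680) / 120 = 112.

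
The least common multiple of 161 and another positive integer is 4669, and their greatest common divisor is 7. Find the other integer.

203

gcd × lcm = product of the two integers, so the other integer is (7 × 4669) / 161 = 203.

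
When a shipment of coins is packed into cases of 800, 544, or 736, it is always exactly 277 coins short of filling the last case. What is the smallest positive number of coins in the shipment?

Being 277 short of a full case of size k means N ≡ −277 (mod k), i.e. N + 277 is a multiple of each size.
800 = 2^5 × 5^2
544 = 2^5 × 17
736 = 2^5 × 23
LCM(800, 544, 736) = 2^5 × 5^2 × 17 × 23 = 312800.
Smallest positive N is 312800 − 277 = 312523.

312523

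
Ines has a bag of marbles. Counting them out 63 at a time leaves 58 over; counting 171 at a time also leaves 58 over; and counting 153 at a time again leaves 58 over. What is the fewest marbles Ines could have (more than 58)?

N − 58 must be a common multiple of 63, 171, and 153.
63 = 3^2 × 7
171 = 3^2 × 19
153 = 3^2 × 17
LCM(63, 171, 153) = 3^2 × 7 × 17 × 19 = 20349.
Smallest N > 58 is LCM + 58 = 20349 + 58 = 20407.

20407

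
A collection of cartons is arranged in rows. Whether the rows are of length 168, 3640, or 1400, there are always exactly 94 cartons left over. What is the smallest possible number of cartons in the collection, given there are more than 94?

N − 94 must be a common multiple of 168, 3640, and 1400.
168 = 2^3 × 3 × 7
3640 = 2^3 × 5 × 7 × 13
1400 = 2^3 × 5^2 × 7
LCM(168, 3640, 1400) = 2^3 × 3 × 5^2 × 7 × 13 = 54600.
Smallest N > 94 is LCM + 94 = 54600 + 94 = 54694.

54694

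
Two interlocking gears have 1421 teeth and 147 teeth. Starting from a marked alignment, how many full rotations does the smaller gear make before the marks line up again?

The first common completion time is the LCM of the periods.
1421 = 7^2 × 29
147 = 3 × 7^2
LCM(1421, 147) = 3 × 7^2 × 29 = 4263.
Rotations for period 147: 4263 / 147 = 29.

29 rotations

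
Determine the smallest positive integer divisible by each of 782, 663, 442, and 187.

335478

782 = 2 × 17 × 23
663 = 3 × 13 × 17
442 = 2 × 13 × 17
187 = 11 × 17
LCM(782, 663, 442, 187) = 2 × 3 × 11 × 13 × 17 × 23 = 335478.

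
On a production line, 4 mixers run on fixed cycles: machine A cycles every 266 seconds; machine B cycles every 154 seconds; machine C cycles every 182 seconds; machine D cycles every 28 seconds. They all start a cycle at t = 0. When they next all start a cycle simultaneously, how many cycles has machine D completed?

2717 cycles

They are all back at their starting positions together after one LCM of the periods.
266 = 2 × 7 × 19
154 = 2 × 7 × 11
182 = 2 × 7 × 13
28 = 2^2 × 7
LCM(266, 154, 182, 28) = 2^2 × 7 × 11 × 13 × 19 = 76076.
Cycles for period 28: 76076 / 28 = 2717.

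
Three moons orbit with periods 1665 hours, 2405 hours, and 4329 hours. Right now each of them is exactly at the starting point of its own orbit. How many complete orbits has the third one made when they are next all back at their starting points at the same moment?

The first common completion time is the LCM of the periods.
1665 = 3^2 × 5 × 37
2405 = 5 × 13 × 37
4329 = 3^2 × 13 × 37
LCM(1665, 2405, 4329) = 3^2 × 5 × 13 × 37 = 21645.
Orbits for period 4329: 21645 / 4329 = 5.

5 orbits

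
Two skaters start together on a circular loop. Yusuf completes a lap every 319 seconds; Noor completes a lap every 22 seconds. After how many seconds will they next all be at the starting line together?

638 seconds

They coincide at every common multiple of the periods; the first is the LCM.
319 = 11 × 29
22 = 2 × 11
LCM(319, 22) = 2 × 11 × 29 = 638.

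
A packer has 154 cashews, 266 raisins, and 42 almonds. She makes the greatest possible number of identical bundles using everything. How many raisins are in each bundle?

19

Number of bundles = gcd(154, 266, 42).
154 = 2 × 7 × 11
266 = 2 × 7 × 19
42 = 2 × 3 × 7
gcd(154, 266, 42) = 2 × 7 = 14.
raisins per bundle = 266 / 14 = 19.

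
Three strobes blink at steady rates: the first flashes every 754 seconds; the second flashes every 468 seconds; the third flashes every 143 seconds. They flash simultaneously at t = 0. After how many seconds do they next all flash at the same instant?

We need the least common multiple of the intervals.
754 = 2 × 13 × 29
468 = 2^2 × 3^2 × 13
143 = 11 × 13
LCM(754, 468, 143) = 2^2 × 3^2 × 11 × 13 × 29 = 149292.

149292 seconds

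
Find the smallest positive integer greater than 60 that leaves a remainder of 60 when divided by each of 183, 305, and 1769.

26595

N − 60 must be a common multiple of 183, 305, and 1769.
183 = 3 × 61
305 = 5 × 61
1769 = 29 × 61
LCM(183, 305, 1769) = 3 × 5 × 29 × 61 = 26535.
Smallest N > 60 is LCM + 60 = 26535 + 60 = 26595.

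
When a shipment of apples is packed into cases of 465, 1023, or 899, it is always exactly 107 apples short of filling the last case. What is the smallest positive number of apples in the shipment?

Being 107 short of a full case of size k means N ≡ −107 (mod k), i.e. N + 107 is a multiple of each size.
465 = 3 × 5 × 31
1023 = 3 × 11 × 31
899 = 29 × 31
LCM(465, 1023, 899) = 3 × 5 × 11 × 29 × 31 = 148335.
Smallest positive N is 148335 − 107 = 148228.

148228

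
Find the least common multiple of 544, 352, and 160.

544 = 2^5 × 17
352 = 2^5 × 11
160 = 2^5 × 5
LCM(544, 352, 160) = 2^5 × 5 × 11 × 17 = 29920.

29920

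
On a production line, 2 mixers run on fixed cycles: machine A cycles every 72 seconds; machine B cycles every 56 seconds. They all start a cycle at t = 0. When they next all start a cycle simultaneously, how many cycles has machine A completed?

7 cycles

The first common completion time is the LCM of the periods.
72 = 2^3 × 3^2
56 = 2^3 × 7
LCM(72, 56) = 2^3 × 3^2 × 7 = 504.
Cycles for period 72: 504 / 72 = 7.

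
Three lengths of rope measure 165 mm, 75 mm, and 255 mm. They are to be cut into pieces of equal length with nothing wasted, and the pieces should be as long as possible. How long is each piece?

The greatest length dividing all of 165, 75, and 255 is their gcd.
165 = 3 × 5 × 11
75 = 3 × 5^2
255 = 3 × 5 × 17
gcd(165, 75, 255) = 3 × 5 = 15.

15 mm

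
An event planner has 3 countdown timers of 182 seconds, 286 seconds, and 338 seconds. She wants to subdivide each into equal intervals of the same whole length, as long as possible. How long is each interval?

The interval must divide each timer length; the longest such is the gcd.
182 = 2 × 7 × 13
286 = 2 × 11 × 13
338 = 2 × 13^2
gcd(182, 286, 338) = 2 × 13 = 26.

26 seconds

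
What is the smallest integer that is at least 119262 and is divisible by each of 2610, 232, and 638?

229680

The integer must be a common multiple of 2610, 232, and 638, so a multiple of their LCM.
2610 = 2 × 3^2 × 5 × 29
232 = 2^3 × 29
638 = 2 × 11 × 29
LCM(2610, 232, 638) = 2^3 × 3^2 × 5 × 11 × 29 = 114840.
Smallest multiple of 114840 that is ≥ 119262: ⌈119262/114840⌉ × 114840 = 2 × 114840 = 229680.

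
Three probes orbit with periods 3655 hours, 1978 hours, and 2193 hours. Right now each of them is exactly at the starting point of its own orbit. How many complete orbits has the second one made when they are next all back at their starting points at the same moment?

They are all back at their starting positions together after one LCM of the periods.
3655 = 5 × 17 × 43
1978 = 2 × 23 × 43
2193 = 3 × 17 × 43
LCM(3655, 1978, 2193) = 2 × 3 × 5 × 17 × 23 × 43 = 504390.
Orbits for period 1978: 504390 / 1978 = 255.

255 orbits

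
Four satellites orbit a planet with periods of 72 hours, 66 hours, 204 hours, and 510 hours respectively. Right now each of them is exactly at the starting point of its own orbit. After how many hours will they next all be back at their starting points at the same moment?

The first simultaneous occurrence is after LCM of the individual periods.
72 = 2^3 × 3^2
66 = 2 × 3 × 11
204 = 2^2 × 3 × 17
510 = 2 × 3 × 5 × 17
LCM(72, 66, 204, 510) = 2^3 × 3^2 × 5 × 11 × 17 = 67320.

67320 hours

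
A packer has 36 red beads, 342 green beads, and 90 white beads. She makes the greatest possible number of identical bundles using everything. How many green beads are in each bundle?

Number of bundles = gcd(36, 342, 90).
36 = 2^2 × 3^2
342 = 2 × 3^2 × 19
90 = 2 × 3^2 × 5
gcd(36, 342, 90) = 2 × 3^2 = 18.
green beads per bundle = 342 / 18 = 19.

19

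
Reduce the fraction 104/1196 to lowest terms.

104 = 2^3 × 13
1196 = 2^2 × 13 × 23
gcd(104, 1196) = 2^2 × 13 = 52.
Divide numerator and denominator by 52: 104/1196 = 2/23.

2/23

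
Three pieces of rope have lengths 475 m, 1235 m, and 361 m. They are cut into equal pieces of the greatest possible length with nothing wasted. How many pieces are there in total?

Piece length = gcd(475, 1235, 361).
475 = 5^2 × 19
1235 = 5 × 13 × 19
361 = 19^2
gcd(475, 1235, 361) = 19.
Total pieces = 475/19 + 1235/19 + 361/19 = 25 + 65 + 19 = 109.

109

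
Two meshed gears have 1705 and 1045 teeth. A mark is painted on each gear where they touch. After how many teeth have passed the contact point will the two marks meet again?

32395 teeth

They coincide at every common multiple of the periods; the first is the LCM.
1705 = 5 × 11 × 31
1045 = 5 × 11 × 19
LCM(1705, 1045) = 5 × 11 × 19 × 31 = 32395.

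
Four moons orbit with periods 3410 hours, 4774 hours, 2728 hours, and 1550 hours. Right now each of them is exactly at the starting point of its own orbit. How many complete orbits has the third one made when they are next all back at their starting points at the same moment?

175 orbits

They are all back at their starting positions together after one LCM of the periods.
3410 = 2 × 5 × 11 × 31
4774 = 2 × 7 × 11 × 31
2728 = 2^3 × 11 × 31
1550 = 2 × 5^2 × 31
LCM(3410, 4774, 2728, 1550) = 2^3 × 5^2 × 7 × 11 × 31 = 477400.
Orbits for period 2728: 477400 / 2728 = 175.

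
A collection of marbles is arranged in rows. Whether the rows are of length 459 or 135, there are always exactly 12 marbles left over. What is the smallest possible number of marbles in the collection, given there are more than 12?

N − 12 must be a common multiple of 459 and 135.
459 = 3^3 × 17
135 = 3^3 × 5
LCM(459, 135) = 3^3 × 5 × 17 = 2295.
Smallest N > 12 is LCM + 12 = 2295 + 12 = 2307.

2307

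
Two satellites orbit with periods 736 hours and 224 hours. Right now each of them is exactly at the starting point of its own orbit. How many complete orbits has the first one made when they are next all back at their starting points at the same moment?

7 orbits

All finish a whole number of cycles simultaneously at t = LCM of the periods.
736 = 2^5 × 23
224 = 2^5 × 7
LCM(736, 224) = 2^5 × 7 × 23 = 5152.
Orbits for period 736: 5152 / 736 = 7.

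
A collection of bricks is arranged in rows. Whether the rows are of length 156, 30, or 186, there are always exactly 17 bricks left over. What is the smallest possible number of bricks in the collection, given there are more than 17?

24197

N − 17 must be a common multiple of 156, 30, and 186.
156 = 2^2 × 3 × 13
30 = 2 × 3 × 5
186 = 2 × 3 × 31
LCM(156, 30, 186) = 2^2 × 3 × 5 × 13 × 31 = 24180.
Smallest N > 17 is LCM + 17 = 24180 + 17 = 24197.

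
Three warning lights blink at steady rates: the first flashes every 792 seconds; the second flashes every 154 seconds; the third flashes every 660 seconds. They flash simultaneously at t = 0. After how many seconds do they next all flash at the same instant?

The first simultaneous occurrence is after LCM of the individual periods.
792 = 2^3 × 3^2 × 11
154 = 2 × 7 × 11
660 = 2^2 × 3 × 5 × 11
LCM(792, 154, 660) = 2^3 × 3^2 × 5 × 7 × 11 = 27720.

27720 seconds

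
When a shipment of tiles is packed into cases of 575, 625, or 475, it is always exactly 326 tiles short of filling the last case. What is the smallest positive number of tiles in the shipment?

Being 326 short of a full case of size k means N ≡ −326 (mod k), i.e. N + 326 is a multiple of each size.
575 = 5^2 × 23
625 = 5^4
475 = 5^2 × 19
LCM(575, 625, 475) = 5^4 × 19 × 23 = 273125.
Smallest positive N is 273125 − 326 = 272799.

272799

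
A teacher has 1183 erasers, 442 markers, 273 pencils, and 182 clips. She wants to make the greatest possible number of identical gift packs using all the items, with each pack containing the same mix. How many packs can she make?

13 packs

The pack count must divide each quantity, so the greatest is gcd(1183, 442, 273, 182).
1183 = 7 × 13^2
442 = 2 × 13 × 17
273 = 3 × 7 × 13
182 = 2 × 7 × 13
gcd(1183, 442, 273, 182) = 13.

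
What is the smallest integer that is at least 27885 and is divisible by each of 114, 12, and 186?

28272

The integer must be a common multiple of 114, 12, and 186, so a multiple of their LCM.
114 = 2 × 3 × 19
12 = 2^2 × 3
186 = 2 × 3 × 31
LCM(114, 12, 186) = 2^2 × 3 × 19 × 31 = 7068.
Smallest multiple of 7068 that is ≥ 27885: ⌈27885/7068⌉ × 7068 = 4 × 7068 = 28272.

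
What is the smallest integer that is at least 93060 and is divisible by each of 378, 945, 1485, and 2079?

103950

The integer must be a common multiple of 378, 945, 1485, and 2079, so a multiple of their LCM.
378 = 2 × 3^3 × 7
945 = 3^3 × 5 × 7
1485 = 3^3 × 5 × 11
2079 = 3^3 × 7 × 11
LCM(378, 945, 1485, 2079) = 2 × 3^3 × 5 × 7 × 11 = 20790.
Smallest multiple of 20790 that is ≥ 93060: ⌈93060/20790⌉ × 20790 = 5 × 20790 = 103950.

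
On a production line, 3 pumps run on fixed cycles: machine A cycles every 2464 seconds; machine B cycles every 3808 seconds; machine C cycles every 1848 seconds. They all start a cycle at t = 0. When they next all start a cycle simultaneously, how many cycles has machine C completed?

All finish a whole number of cycles simultaneously at t = LCM of the periods.
2464 = 2^5 × 7 × 11
3808 = 2^5 × 7 × 17
1848 = 2^3 × 3 × 7 × 11
LCM(2464, 3808, 1848) = 2^5 × 3 × 7 × 11 × 17 = 125664.
Cycles for period 1848: 125664 / 1848 = 68.

68 cycles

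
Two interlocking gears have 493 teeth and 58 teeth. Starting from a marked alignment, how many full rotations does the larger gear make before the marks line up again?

They are all back at their starting positions together after one LCM of the periods.
493 = 17 × 29
58 = 2 × 29
LCM(493, 58) = 2 × 17 × 29 = 986.
Rotations for period 493: 986 / 493 = 2.

2 rotations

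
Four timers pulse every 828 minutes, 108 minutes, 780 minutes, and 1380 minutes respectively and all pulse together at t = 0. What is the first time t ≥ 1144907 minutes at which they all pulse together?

Joint pulses occur at multiples of LCM(828, 108, 780, 1380).
828 = 2^2 × 3^2 × 23
108 = 2^2 × 3^3
780 = 2^2 × 3 × 5 × 13
1380 = 2^2 × 3 × 5 × 23
LCM(828, 108, 780, 1380) = 2^2 × 3^3 × 5 × 13 × 23 = 161460.
Smallest multiple of 161460 that is ≥ 1144907: ⌈1144907/161460⌉ × 161460 = 8 × 161460 = 1291680.

1291680 minutes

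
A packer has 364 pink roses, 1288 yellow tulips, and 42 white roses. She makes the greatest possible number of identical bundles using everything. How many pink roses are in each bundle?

26

Number of bundles = gcd(364, 1288, 42).
364 = 2^2 × 7 × 13
1288 = 2^3 × 7 × 23
42 = 2 × 3 × 7
gcd(364, 1288, 42) = 2 × 7 = 14.
pink roses per bundle = 364 / 14 = 26.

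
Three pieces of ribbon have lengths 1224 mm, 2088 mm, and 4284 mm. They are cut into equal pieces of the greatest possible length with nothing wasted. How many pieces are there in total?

211

Piece length = gcd(1224, 2088, 4284).
1224 = 2^3 × 3^2 × 17
2088 = 2^3 × 3^2 × 29
4284 = 2^2 × 3^2 × 7 × 17
gcd(1224, 2088, 4284) = 2^2 × 3^2 = 36.
Total pieces = 1224/36 + 2088/36 + 4284/36 = 34 + 58 + 119 = 211.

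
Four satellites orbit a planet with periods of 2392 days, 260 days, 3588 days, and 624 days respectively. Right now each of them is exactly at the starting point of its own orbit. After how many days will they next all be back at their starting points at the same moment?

The first simultaneous occurrence is after LCM of the individual periods.
2392 = 2^3 × 13 × 23
260 = 2^2 × 5 × 13
3588 = 2^2 × 3 × 13 × 23
624 = 2^4 × 3 × 13
LCM(2392, 260, 3588, 624) = 2^4 × 3 × 5 × 13 × 23 = 71760.

71760 days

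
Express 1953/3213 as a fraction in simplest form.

1953 = 3^2 × 7 × 31
3213 = 3^3 × 7 × 17
gcd(1953, 3213) = 3^2 × 7 = 63.
Divide numerator and denominator by 63: 1953/3213 = 31/51.

31/51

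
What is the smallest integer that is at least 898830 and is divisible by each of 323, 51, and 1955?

1002915

The integer must be a common multiple of 323, 51, and 1955, so a multiple of their LCM.
323 = 17 × 19
51 = 3 × 17
1955 = 5 × 17 × 23
LCM(323, 51, 1955) = 3 × 5 × 17 × 19 × 23 = 111435.
Smallest multiple of 111435 that is ≥ 898830: ⌈898830/111435⌉ × 111435 = 9 × 111435 = 1002915.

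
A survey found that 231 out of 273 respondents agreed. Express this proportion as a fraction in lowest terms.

231 = 3 × 7 × 11
273 = 3 × 7 × 13
gcd(231, 273) = 3 × 7 = 21.
Divide numerator and denominator by 21: 231/273 = 11/13.

11/13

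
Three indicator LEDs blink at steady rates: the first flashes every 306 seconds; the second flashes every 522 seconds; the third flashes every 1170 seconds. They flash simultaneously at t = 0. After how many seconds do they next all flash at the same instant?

576810 seconds

We need the least common multiple of the intervals.
306 = 2 × 3^2 × 17
522 = 2 × 3^2 × 29
1170 = 2 × 3^2 × 5 × 13
LCM(306, 522, 1170) = 2 × 3^2 × 5 × 13 × 17 × 29 = 576810.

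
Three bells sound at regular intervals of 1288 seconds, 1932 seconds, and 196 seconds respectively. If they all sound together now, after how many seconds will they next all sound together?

27048 seconds

We need the least common multiple of the intervals.
1288 = 2^3 × 7 × 23
1932 = 2^2 × 3 × 7 × 23
196 = 2^2 × 7^2
LCM(1288, 1932, 196) = 2^3 × 3 × 7^2 × 23 = 27048.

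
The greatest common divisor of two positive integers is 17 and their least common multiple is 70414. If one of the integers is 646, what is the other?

For two integers, gcd × lcm = product, so the other is (17 × 70414) / 646 = 1197038 / 646 = 1853.

1853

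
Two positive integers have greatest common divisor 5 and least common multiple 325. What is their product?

For any two positive integers, gcd × lcm = product = 5 × 325 = 1625.

1625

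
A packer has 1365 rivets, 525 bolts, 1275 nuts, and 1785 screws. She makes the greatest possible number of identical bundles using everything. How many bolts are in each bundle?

Number of bundles = gcd(1365, 525, 1275, 1785).
1365 = 3 × 5 × 7 × 13
525 = 3 × 5^2 × 7
1275 = 3 × 5^2 × 17
1785 = 3 × 5 × 7 × 17
gcd(1365, 525, 1275, 1785) = 3 × 5 = 15.
bolts per bundle = 525 / 15 = 35.

35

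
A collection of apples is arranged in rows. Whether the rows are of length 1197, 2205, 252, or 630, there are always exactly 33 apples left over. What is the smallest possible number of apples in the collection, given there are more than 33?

167613

N − 33 must be a common multiple of 1197, 2205, 252, and 630.
1197 = 3^2 × 7 × 19
2205 = 3^2 × 5 × 7^2
252 = 2^2 × 3^2 × 7
630 = 2 × 3^2 × 5 × 7
LCM(1197, 2205, 252, 630) = 2^2 × 3^2 × 5 × 7^2 × 19 = 167580.
Smallest N > 33 is LCM + 33 = 167580 + 33 = 167613.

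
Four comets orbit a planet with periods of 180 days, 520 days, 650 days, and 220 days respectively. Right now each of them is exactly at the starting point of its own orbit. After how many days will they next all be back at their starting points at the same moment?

We need the least common multiple of the intervals.
180 = 2^2 × 3^2 × 5
520 = 2^3 × 5 × 13
650 = 2 × 5^2 × 13
220 = 2^2 × 5 × 11
LCM(180, 520, 650, 220) = 2^3 × 3^2 × 5^2 × 11 × 13 = 257400.

257400 days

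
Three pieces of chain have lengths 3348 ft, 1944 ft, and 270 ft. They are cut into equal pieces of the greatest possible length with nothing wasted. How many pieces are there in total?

Piece length = gcd(3348, 1944, 270).
3348 = 2^2 × 3^3 × 31
1944 = 2^3 × 3^5
270 = 2 × 3^3 × 5
gcd(3348, 1944, 270) = 2 × 3^3 = 54.
Total pieces = 3348/54 + 1944/54 + 270/54 = 62 + 36 + 5 = 103.

103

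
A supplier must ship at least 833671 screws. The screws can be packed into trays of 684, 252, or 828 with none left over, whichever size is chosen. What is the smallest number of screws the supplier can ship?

The number of screws must be a common multiple of 684, 252, and 828, so a multiple of their LCM.
684 = 2^2 × 3^2 × 19
252 = 2^2 × 3^2 × 7
828 = 2^2 × 3^2 × 23
LCM(684, 252, 828) = 2^2 × 3^2 × 7 × 19 × 23 = 110124.
Smallest multiple of 110124 that is ≥ 833671: ⌈833671/110124⌉ × 110124 = 8 × 110124 = 880992.

880992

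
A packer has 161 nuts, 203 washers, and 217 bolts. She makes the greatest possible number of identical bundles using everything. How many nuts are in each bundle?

Number of bundles = gcd(161, 203, 217).
161 = 7 × 23
203 = 7 × 29
217 = 7 × 31
gcd(161, 203, 217) = 7.
nuts per bundle = 161 / 7 = 23.

23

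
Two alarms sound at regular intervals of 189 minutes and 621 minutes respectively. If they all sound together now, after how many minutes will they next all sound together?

4347 minutes

They coincide at every common multiple of the periods; the first is the LCM.
189 = 3^3 × 7
621 = 3^3 × 23
LCM(189, 621) = 3^3 × 7 × 23 = 4347.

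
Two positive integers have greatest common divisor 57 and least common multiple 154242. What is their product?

For any two positive integers, gcd × lcm = product = 57 × 154242 = 8791794.

8791794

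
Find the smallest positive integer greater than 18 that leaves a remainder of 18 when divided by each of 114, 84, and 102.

N − 18 must be a common multiple of 114, 84, and 102.
114 = 2 × 3 × 19
84 = 2^2 × 3 × 7
102 = 2 × 3 × 17
LCM(114, 84, 102) = 2^2 × 3 × 7 × 17 × 19 = 27132.
Smallest N > 18 is LCM + 18 = 27132 + 18 = 27150.

27150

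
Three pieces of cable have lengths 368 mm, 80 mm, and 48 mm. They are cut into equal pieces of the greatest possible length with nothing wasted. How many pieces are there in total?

Piece length = gcd(368, 80, 48).
368 = 2^4 × 23
80 = 2^4 × 5
48 = 2^4 × 3
gcd(368, 80, 48) = 2^4 = 16.
Total pieces = 368/16 + 80/16 + 48/16 = 23 + 5 + 3 = 31.

31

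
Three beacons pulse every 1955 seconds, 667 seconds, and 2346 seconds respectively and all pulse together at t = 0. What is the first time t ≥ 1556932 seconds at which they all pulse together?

1700850 seconds

Joint pulses occur at multiples of LCM(1955, 667, 2346).
1955 = 5 × 17 × 23
667 = 23 × 29
2346 = 2 × 3 × 17 × 23
LCM(1955, 667, 2346) = 2 × 3 × 5 × 17 × 23 × 29 = 340170.
Smallest multiple of 340170 that is ≥ 1556932: ⌈1556932/340170⌉ × 340170 = 5 × 340170 = 1700850.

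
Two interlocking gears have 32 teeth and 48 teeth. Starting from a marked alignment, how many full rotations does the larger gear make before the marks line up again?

2 rotations

The first common completion time is the LCM of the periods.
32 = 2^5
48 = 2^4 × 3
LCM(32, 48) = 2^5 × 3 = 96.
Rotations for period 48: 96 / 48 = 2.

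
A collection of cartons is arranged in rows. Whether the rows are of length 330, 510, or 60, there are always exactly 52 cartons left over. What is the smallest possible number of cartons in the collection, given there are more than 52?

N − 52 must be a common multiple of 330, 510, and 60.
330 = 2 × 3 × 5 × 11
510 = 2 × 3 × 5 × 17
60 = 2^2 × 3 × 5
LCM(330, 510, 60) = 2^2 × 3 × 5 × 11 × 17 = 11220.
Smallest N > 52 is LCM + 52 = 11220 + 52 = 11272.

11272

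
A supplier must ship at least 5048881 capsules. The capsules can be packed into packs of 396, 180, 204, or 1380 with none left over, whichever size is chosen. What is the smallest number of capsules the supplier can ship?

5419260

The number of capsules must be a common multiple of 396, 180, 204, and 1380, so a multiple of their LCM.
396 = 2^2 × 3^2 × 11
180 = 2^2 × 3^2 × 5
204 = 2^2 × 3 × 17
1380 = 2^2 × 3 × 5 × 23
LCM(396, 180, 204, 1380) = 2^2 × 3^2 × 5 × 11 × 17 × 23 = 774180.
Smallest multiple of 774180 that is ≥ 5048881: ⌈5048881/774180⌉ × 774180 = 7 × 774180 = 5419260.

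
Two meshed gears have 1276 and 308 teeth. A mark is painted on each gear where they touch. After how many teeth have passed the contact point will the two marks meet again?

8932 teeth

We need the least common multiple of the intervals.
1276 = 2^2 × 11 × 29
308 = 2^2 × 7 × 11
LCM(1276, 308) = 2^2 × 7 × 11 × 29 = 8932.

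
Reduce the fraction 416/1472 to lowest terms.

13/46

416 = 2^5 × 13
1472 = 2^6 × 23
gcd(416, 1472) = 2^5 = 32.
Divide numerator and denominator by 32: 416/1472 = 13/46.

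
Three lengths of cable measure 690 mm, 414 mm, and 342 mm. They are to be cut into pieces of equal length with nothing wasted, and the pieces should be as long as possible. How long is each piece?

The greatest length dividing all of 690, 414, and 342 is their gcd.
690 = 2 × 3 × 5 × 23
414 = 2 × 3^2 × 23
342 = 2 × 3^2 × 19
gcd(690, 414, 342) = 2 × 3 = 6.

6 mm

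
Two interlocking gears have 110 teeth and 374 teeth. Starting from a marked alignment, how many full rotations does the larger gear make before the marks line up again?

The first common completion time is the LCM of the periods.
110 = 2 × 5 × 11
374 = 2 × 11 × 17
LCM(110, 374) = 2 × 5 × 11 × 17 = 1870.
Rotations for period 374: 1870 / 374 = 5.

5 rotations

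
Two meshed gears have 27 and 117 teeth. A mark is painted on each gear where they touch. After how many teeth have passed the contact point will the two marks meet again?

We need the least common multiple of the intervals.
27 = 3^3
117 = 3^2 × 13
LCM(27, 117) = 3^3 × 13 = 351.

351 teeth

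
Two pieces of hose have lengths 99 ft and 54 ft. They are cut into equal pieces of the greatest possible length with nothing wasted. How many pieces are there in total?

Piece length = gcd(99, 54).
99 = 3^2 × 11
54 = 2 × 3^3
gcd(99, 54) = 3^2 = 9.
Total pieces = 99/9 + 54/9 = 11 + 6 = 17.

17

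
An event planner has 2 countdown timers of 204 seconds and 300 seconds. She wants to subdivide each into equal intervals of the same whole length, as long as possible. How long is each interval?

By the Euclidean algorithm:
300 = 1 × 204 + 96
204 = 2 × 96 + 12
96 = 8 × 12 + 0
gcd(204, 300) = 12.

12 seconds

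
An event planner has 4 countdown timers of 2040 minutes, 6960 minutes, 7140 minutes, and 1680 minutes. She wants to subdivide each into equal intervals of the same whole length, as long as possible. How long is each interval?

The interval must divide each timer length; the longest such is the gcd.
2040 = 2^3 × 3 × 5 × 17
6960 = 2^4 × 3 × 5 × 29
7140 = 2^2 × 3 × 5 × 7 × 17
1680 = 2^4 × 3 × 5 × 7
gcd(2040, 6960, 7140, 1680) = 2^2 × 3 × 5 = 60.

60 minutes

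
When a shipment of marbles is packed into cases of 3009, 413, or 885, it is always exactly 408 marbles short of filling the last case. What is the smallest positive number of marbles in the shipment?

104907

Being 408 short of a full case of size k means N ≡ −408 (mod k), i.e. N + 408 is a multiple of each size.
3009 = 3 × 17 × 59
413 = 7 × 59
885 = 3 × 5 × 59
LCM(3009, 413, 885) = 3 × 5 × 7 × 17 × 59 = 105315.
Smallest positive N is 105315 − 408 = 104907.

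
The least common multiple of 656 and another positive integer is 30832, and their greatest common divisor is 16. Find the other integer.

752

gcd × lcm = product of the two integers, so the other integer is (16 × 30832) / 656 = 752.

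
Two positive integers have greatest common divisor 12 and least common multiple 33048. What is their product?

For any two positive integers, gcd × lcm = product = 12 × 33048 = 396576.

396576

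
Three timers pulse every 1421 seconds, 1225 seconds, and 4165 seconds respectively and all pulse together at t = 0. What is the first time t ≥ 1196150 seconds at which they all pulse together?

1207850 seconds

Joint pulses occur at multiples of LCM(1421, 1225, 4165).
1421 = 7^2 × 29
1225 = 5^2 × 7^2
4165 = 5 × 7^2 × 17
LCM(1421, 1225, 4165) = 5^2 × 7^2 × 17 × 29 = 603925.
Smallest multiple of 603925 that is ≥ 1196150: ⌈1196150/603925⌉ × 603925 = 2 × 603925 = 1207850.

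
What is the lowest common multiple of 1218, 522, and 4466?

1218 = 2 × 3 × 7 × 29
522 = 2 × 3^2 × 29
4466 = 2 × 7 × 11 × 29
LCM(1218, 522, 4466) = 2 × 3^2 × 7 × 11 × 29 = 40194.

40194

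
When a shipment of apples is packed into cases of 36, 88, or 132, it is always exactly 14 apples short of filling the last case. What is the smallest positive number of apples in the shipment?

Being 14 short of a full case of size k means N ≡ −14 (mod k), i.e. N + 14 is a multiple of each size.
36 = 2^2 × 3^2
88 = 2^3 × 11
132 = 2^2 × 3 × 11
LCM(36, 88, 132) = 2^3 × 3^2 × 11 = 792.
Smallest positive N is 792 − 14 = 778.

778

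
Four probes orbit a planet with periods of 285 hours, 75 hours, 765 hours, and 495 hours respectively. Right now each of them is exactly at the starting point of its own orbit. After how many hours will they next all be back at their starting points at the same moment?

799425 hours

The first simultaneous occurrence is after LCM of the individual periods.
285 = 3 × 5 × 19
75 = 3 × 5^2
765 = 3^2 × 5 × 17
495 = 3^2 × 5 × 11
LCM(285, 75, 765, 495) = 3^2 × 5^2 × 11 × 17 × 19 = 799425.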